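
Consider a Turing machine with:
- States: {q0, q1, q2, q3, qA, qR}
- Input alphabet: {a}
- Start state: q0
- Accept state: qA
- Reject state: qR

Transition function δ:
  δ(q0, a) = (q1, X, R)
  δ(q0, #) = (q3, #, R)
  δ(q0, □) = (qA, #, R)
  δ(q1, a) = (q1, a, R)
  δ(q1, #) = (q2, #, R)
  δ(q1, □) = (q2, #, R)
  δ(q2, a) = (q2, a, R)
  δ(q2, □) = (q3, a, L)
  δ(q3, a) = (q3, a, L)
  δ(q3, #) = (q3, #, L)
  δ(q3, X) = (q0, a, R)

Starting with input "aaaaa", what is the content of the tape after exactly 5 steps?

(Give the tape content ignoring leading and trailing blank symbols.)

Execution trace:
Initial: [q0]aaaaa
Step 1: δ(q0, a) = (q1, X, R) → X[q1]aaaa
Step 2: δ(q1, a) = (q1, a, R) → Xa[q1]aaa
Step 3: δ(q1, a) = (q1, a, R) → Xaa[q1]aa
Step 4: δ(q1, a) = (q1, a, R) → Xaaa[q1]a
Step 5: δ(q1, a) = (q1, a, R) → Xaaaa[q1]□

After 5 steps, the tape (ignoring leading/trailing blanks) is: Xaaaa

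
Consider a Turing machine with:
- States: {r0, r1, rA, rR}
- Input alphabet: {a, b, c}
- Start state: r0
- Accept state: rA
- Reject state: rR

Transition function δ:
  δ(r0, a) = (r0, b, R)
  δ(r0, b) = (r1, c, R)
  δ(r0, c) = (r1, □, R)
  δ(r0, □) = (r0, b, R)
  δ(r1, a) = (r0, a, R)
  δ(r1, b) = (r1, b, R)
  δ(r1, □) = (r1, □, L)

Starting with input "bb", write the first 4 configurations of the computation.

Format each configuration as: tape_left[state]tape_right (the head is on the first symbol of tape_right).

Transitions applied:
Step 1: δ(r0, b) = (r1, c, R)
Step 2: δ(r1, b) = (r1, b, R)
Step 3: δ(r1, □) = (r1, □, L)

The first 4 configurations are:
[r0]bb ⊢ c[r1]b ⊢ cb[r1]□ ⊢ c[r1]b□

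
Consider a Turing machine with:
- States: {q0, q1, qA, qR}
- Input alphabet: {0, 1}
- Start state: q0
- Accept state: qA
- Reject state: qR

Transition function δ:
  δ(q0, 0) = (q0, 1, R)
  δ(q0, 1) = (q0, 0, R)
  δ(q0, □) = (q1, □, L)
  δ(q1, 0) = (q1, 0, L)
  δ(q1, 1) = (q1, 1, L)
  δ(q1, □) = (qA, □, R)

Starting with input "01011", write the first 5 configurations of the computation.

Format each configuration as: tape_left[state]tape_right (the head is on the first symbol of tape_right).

Transitions applied:
Step 1: δ(q0, 0) = (q0, 1, R)
Step 2: δ(q0, 1) = (q0, 0, R)
Step 3: δ(q0, 0) = (q0, 1, R)
Step 4: δ(q0, 1) = (q0, 0, R)

The first 5 configurations are:
[q0]01011 ⊢ 1[q0]1011 ⊢ 10[q0]011 ⊢ 101[q0]11 ⊢ 1010[q0]1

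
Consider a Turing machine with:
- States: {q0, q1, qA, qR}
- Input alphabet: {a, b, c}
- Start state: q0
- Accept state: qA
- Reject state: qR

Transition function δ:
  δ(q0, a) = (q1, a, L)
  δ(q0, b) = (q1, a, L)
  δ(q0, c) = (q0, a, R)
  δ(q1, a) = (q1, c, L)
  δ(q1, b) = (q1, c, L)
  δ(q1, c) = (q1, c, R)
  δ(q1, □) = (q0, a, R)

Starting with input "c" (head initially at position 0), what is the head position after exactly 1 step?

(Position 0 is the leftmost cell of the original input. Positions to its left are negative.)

Execution trace (head position shown):
Step 0: [q0]c  (head at position 0)
Step 1: move right → a[q0]□  (head at position 1)

After 1 step, the head is at position 1.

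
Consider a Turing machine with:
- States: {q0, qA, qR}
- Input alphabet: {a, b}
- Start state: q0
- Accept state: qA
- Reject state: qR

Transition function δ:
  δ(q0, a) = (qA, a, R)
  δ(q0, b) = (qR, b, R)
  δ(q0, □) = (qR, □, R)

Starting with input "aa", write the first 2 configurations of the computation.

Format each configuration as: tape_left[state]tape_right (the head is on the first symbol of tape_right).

Transitions applied:
Step 1: δ(q0, a) = (qA, a, R)

The first 2 configurations are:
[q0]aa ⊢ a[qA]a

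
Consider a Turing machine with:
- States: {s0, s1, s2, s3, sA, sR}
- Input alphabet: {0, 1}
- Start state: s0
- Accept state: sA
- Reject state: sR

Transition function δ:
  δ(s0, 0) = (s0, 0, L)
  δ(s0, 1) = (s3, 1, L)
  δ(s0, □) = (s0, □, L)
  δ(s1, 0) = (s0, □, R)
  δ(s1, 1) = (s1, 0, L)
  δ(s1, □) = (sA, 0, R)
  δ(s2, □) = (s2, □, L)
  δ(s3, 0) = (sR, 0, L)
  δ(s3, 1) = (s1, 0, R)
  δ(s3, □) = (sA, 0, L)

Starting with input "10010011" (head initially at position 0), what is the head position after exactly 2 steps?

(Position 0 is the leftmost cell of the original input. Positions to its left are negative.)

Execution trace (head position shown):
Step 0: [s0]10010011  (head at position 0)
Step 1: move left → [s3]□10010011  (head at position -1)
Step 2: move left → [sA]□010010011  (head at position -2)

After 2 steps, the head is at position -2.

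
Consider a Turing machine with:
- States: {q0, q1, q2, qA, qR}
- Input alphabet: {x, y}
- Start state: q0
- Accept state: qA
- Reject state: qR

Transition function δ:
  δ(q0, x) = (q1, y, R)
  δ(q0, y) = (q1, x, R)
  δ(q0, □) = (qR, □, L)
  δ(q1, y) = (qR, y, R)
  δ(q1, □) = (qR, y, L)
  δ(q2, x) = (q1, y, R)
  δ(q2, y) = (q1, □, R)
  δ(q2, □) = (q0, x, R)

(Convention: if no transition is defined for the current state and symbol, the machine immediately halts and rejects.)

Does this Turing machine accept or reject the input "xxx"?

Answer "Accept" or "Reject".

Execution trace:
Initial: [q0]xxx
Step 1: δ(q0, x) = (q1, y, R) → y[q1]xx

No transition is defined for δ(q1, x). By convention the machine halts and rejects.

Answer: Reject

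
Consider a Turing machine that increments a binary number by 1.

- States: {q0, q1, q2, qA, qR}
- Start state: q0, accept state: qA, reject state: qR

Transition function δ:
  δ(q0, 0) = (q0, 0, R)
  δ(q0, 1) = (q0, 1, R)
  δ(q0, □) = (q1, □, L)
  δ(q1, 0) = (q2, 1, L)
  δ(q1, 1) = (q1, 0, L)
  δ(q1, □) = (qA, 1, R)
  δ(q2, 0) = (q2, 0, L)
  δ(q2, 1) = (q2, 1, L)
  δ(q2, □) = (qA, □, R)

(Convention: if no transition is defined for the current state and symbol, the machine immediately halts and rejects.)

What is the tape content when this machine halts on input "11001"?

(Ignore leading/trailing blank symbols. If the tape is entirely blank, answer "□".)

Execution trace:
Initial: [q0]11001
Step 1: δ(q0, 1) = (q0, 1, R) → 1[q0]1001
Step 2: δ(q0, 1) = (q0, 1, R) → 11[q0]001
Step 3: δ(q0, 0) = (q0, 0, R) → 110[q0]01
Step 4: δ(q0, 0) = (q0, 0, R) → 1100[q0]1
Step 5: δ(q0, 1) = (q0, 1, R) → 11001[q0]□
Step 6: δ(q0, □) = (q1, □, L) → 1100[q1]1□
Step 7: δ(q1, 1) = (q1, 0, L) → 110[q1]00□
Step 8: δ(q1, 0) = (q2, 1, L) → 11[q2]010□
Step 9: δ(q2, 0) = (q2, 0, L) → 1[q2]1010□
Step 10: δ(q2, 1) = (q2, 1, L) → [q2]11010□
Step 11: δ(q2, 1) = (q2, 1, L) → [q2]□11010□
Step 12: δ(q2, □) = (qA, □, R) → □[qA]11010□

The machine reaches the accept state qA and halts.

Final tape (ignoring leading/trailing blanks): 11010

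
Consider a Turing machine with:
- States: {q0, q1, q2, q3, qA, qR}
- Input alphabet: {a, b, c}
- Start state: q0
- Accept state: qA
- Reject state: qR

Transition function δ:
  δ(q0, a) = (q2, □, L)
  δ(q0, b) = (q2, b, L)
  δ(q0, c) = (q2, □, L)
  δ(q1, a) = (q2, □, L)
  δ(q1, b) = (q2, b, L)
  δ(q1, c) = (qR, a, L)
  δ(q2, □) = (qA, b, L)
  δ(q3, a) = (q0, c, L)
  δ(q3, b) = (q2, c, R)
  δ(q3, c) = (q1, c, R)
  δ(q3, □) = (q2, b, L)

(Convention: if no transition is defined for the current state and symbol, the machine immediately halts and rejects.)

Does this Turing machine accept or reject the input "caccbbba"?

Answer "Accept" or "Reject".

Execution trace:
Initial: [q0]caccbbba
Step 1: δ(q0, c) = (q2, □, L) → [q2]□□accbbba
Step 2: δ(q2, □) = (qA, b, L) → [qA]□b□accbbba

The machine reaches the accept state qA and halts.

Answer: Accept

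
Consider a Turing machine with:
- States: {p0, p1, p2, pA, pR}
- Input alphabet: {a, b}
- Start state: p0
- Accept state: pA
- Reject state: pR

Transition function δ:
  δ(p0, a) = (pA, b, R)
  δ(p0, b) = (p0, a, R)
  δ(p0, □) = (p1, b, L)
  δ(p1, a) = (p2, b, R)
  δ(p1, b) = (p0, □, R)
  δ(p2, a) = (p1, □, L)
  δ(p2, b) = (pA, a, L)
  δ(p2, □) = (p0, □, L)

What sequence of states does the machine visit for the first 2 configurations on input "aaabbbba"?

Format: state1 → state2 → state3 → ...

Execution trace:
Initial: [p0]aaabbbba
Step 1: δ(p0, a) = (pA, b, R) → b[pA]aabbbba

The machine reaches the accept state pA and halts.

State sequence: p0 → pA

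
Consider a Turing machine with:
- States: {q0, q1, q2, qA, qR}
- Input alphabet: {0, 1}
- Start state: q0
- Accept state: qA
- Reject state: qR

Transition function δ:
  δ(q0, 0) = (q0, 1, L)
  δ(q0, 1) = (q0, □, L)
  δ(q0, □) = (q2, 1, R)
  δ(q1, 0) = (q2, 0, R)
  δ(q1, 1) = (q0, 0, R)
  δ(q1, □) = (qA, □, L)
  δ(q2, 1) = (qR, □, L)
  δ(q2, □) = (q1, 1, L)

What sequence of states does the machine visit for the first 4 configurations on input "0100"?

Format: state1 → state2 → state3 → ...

Execution trace:
Initial: [q0]0100
Step 1: δ(q0, 0) = (q0, 1, L) → [q0]□1100
Step 2: δ(q0, □) = (q2, 1, R) → 1[q2]1100
Step 3: δ(q2, 1) = (qR, □, L) → [qR]1□100

The machine reaches the reject state qR and halts.

State sequence: q0 → q0 → q2 → qR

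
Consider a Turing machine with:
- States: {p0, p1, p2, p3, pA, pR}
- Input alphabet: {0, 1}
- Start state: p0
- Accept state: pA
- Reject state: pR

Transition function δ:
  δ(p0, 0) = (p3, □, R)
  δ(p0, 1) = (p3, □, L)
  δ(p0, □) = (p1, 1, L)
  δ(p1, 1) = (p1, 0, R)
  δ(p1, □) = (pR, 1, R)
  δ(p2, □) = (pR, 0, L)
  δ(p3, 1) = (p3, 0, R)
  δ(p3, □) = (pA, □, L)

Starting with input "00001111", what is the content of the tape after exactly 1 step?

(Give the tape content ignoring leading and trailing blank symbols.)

Execution trace:
Initial: [p0]00001111
Step 1: δ(p0, 0) = (p3, □, R) → □[p3]0001111

No transition is defined for δ(p3, 0). By convention the machine halts and rejects.

After 1 step, the tape (ignoring leading/trailing blanks) is: 0001111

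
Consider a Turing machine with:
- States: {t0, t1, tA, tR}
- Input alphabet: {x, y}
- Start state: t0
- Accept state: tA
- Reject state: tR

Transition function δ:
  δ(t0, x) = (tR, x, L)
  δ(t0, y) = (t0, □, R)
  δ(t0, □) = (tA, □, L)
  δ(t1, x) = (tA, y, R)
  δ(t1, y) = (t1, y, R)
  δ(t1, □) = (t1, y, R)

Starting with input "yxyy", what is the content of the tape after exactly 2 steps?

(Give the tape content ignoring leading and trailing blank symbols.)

Execution trace:
Initial: [t0]yxyy
Step 1: δ(t0, y) = (t0, □, R) → □[t0]xyy
Step 2: δ(t0, x) = (tR, x, L) → [tR]□xyy

The machine reaches the reject state tR and halts.

After 2 steps, the tape (ignoring leading/trailing blanks) is: xyy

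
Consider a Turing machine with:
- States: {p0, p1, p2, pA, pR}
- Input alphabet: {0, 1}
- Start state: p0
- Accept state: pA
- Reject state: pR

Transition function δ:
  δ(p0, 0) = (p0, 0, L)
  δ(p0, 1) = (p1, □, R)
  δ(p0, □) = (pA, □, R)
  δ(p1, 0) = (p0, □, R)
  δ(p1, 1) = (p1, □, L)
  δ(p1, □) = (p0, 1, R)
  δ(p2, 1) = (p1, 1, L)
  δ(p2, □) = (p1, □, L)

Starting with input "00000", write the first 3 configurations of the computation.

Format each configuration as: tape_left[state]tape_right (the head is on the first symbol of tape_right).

Transitions applied:
Step 1: δ(p0, 0) = (p0, 0, L)
Step 2: δ(p0, □) = (pA, □, R)

The first 3 configurations are:
[p0]00000 ⊢ [p0]□00000 ⊢ □[pA]00000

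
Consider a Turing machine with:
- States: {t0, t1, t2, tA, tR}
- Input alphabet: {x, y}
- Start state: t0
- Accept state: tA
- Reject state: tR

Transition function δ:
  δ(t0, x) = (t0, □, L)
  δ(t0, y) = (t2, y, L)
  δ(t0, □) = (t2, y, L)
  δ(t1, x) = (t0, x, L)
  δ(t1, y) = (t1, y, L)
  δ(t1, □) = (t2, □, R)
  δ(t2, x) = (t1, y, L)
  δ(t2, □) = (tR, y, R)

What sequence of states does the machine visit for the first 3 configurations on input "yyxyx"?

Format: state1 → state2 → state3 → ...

Execution trace:
Initial: [t0]yyxyx
Step 1: δ(t0, y) = (t2, y, L) → [t2]□yyxyx
Step 2: δ(t2, □) = (tR, y, R) → y[tR]yyxyx

The machine reaches the reject state tR and halts.

State sequence: t0 → t2 → tR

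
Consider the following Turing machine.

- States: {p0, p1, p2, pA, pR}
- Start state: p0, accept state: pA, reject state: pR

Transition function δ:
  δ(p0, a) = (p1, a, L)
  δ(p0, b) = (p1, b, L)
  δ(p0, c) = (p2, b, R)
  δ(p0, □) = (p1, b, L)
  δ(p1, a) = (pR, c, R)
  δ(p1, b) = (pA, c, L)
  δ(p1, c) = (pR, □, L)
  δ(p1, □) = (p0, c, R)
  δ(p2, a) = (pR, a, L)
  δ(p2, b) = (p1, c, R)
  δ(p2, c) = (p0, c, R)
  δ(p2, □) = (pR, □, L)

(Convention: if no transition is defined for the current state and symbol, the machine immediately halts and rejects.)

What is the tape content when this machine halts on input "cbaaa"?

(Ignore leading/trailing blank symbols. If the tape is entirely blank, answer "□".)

Execution trace:
Initial: [p0]cbaaa
Step 1: δ(p0, c) = (p2, b, R) → b[p2]baaa
Step 2: δ(p2, b) = (p1, c, R) → bc[p1]aaa
Step 3: δ(p1, a) = (pR, c, R) → bcc[pR]aa

The machine reaches the reject state pR and halts.

Final tape (ignoring leading/trailing blanks): bccaa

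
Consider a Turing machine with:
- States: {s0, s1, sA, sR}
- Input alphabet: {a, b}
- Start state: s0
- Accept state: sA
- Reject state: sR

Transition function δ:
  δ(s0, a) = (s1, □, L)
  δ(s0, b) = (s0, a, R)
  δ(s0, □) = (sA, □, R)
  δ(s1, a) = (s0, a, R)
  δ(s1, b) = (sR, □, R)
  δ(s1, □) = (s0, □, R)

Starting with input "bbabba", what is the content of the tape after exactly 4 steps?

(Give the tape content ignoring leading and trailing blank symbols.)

Execution trace:
Initial: [s0]bbabba
Step 1: δ(s0, b) = (s0, a, R) → a[s0]babba
Step 2: δ(s0, b) = (s0, a, R) → aa[s0]abba
Step 3: δ(s0, a) = (s1, □, L) → a[s1]a□bba
Step 4: δ(s1, a) = (s0, a, R) → aa[s0]□bba

After 4 steps, the tape (ignoring leading/trailing blanks) is: aa□bba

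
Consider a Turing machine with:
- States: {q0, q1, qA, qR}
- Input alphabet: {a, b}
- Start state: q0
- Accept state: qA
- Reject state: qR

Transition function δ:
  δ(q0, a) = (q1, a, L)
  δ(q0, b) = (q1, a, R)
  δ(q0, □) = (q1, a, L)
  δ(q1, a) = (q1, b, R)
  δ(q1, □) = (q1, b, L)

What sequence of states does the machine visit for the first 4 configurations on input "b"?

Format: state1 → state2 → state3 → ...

Execution trace:
Initial: [q0]b
Step 1: δ(q0, b) = (q1, a, R) → a[q1]□
Step 2: δ(q1, □) = (q1, b, L) → [q1]ab
Step 3: δ(q1, a) = (q1, b, R) → b[q1]b

No transition is defined for δ(q1, b). By convention the machine halts and rejects.

State sequence: q0 → q1 → q1 → q1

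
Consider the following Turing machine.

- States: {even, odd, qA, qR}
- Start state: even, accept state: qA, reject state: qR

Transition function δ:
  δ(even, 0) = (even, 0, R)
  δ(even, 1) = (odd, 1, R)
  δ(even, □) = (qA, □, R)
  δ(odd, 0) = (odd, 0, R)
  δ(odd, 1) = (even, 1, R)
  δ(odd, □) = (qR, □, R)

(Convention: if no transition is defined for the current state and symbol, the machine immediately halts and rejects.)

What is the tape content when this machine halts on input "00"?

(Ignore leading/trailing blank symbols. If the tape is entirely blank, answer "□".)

Execution trace:
Initial: [even]00
Step 1: δ(even, 0) = (even, 0, R) → 0[even]0
Step 2: δ(even, 0) = (even, 0, R) → 00[even]□
Step 3: δ(even, □) = (qA, □, R) → 00□[qA]□

The machine reaches the accept state qA and halts.

Final tape (ignoring leading/trailing blanks): 00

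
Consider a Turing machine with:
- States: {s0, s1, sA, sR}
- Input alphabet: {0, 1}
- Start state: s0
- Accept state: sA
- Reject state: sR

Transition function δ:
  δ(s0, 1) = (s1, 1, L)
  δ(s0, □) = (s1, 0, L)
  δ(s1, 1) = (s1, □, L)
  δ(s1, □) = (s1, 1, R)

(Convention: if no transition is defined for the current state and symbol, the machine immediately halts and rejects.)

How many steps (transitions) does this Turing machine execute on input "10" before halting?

Execution trace:
Initial: [s0]10
Step 1: δ(s0, 1) = (s1, 1, L) → [s1]□10
Step 2: δ(s1, □) = (s1, 1, R) → 1[s1]10
Step 3: δ(s1, 1) = (s1, □, L) → [s1]1□0
Step 4: δ(s1, 1) = (s1, □, L) → [s1]□□□0
Step 5: δ(s1, □) = (s1, 1, R) → 1[s1]□□0
Step 6: δ(s1, □) = (s1, 1, R) → 11[s1]□0
Step 7: δ(s1, □) = (s1, 1, R) → 111[s1]0

No transition is defined for δ(s1, 0). By convention the machine halts and rejects.

The machine executed 7 steps before halting.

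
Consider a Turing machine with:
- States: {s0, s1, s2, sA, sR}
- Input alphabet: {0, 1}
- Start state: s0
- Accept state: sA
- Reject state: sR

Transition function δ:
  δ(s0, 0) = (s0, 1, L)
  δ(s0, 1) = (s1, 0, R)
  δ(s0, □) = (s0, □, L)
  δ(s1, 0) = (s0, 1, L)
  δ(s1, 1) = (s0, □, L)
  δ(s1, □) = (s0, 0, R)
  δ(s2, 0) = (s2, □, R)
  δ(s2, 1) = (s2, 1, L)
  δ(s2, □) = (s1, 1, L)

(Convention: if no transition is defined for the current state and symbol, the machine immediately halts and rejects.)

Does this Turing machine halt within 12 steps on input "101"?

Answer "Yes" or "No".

Execution trace:
Initial: [s0]101
Step 1: δ(s0, 1) = (s1, 0, R) → 0[s1]01
Step 2: δ(s1, 0) = (s0, 1, L) → [s0]011
Step 3: δ(s0, 0) = (s0, 1, L) → [s0]□111
Step 4: δ(s0, □) = (s0, □, L) → [s0]□□111
Step 5: δ(s0, □) = (s0, □, L) → [s0]□□□111
Step 6: δ(s0, □) = (s0, □, L) → [s0]□□□□111
Step 7: δ(s0, □) = (s0, □, L) → [s0]□□□□□111
Step 8: δ(s0, □) = (s0, □, L) → [s0]□□□□□□111
Step 9: δ(s0, □) = (s0, □, L) → [s0]□□□□□□□111
Step 10: δ(s0, □) = (s0, □, L) → [s0]□□□□□□□□111
Step 11: δ(s0, □) = (s0, □, L) → [s0]□□□□□□□□□111
Step 12: δ(s0, □) = (s0, □, L) → [s0]□□□□□□□□□□111

The machine has not reached a halting state after 12 steps.
The machine did not halt within the 12-step bound.

Answer: No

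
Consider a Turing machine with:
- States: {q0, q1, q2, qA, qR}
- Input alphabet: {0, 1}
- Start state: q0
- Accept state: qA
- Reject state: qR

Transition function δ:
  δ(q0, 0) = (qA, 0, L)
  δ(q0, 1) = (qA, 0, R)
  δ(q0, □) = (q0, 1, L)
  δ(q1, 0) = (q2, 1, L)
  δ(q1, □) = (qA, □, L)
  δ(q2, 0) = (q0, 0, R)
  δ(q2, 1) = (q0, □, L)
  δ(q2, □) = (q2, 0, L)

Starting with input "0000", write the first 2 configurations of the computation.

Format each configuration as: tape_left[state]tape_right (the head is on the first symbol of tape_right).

Transitions applied:
Step 1: δ(q0, 0) = (qA, 0, L)

The first 2 configurations are:
[q0]0000 ⊢ [qA]□0000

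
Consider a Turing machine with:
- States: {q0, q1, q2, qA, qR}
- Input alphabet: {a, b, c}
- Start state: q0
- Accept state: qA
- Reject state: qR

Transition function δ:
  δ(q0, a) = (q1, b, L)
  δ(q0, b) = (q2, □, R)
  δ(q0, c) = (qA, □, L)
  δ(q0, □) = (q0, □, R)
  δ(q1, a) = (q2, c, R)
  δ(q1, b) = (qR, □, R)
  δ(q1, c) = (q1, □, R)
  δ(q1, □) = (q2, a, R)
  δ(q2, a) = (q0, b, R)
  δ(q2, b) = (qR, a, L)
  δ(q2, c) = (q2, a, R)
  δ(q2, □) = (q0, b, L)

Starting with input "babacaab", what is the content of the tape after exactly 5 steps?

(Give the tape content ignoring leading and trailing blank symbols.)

Execution trace:
Initial: [q0]babacaab
Step 1: δ(q0, b) = (q2, □, R) → □[q2]abacaab
Step 2: δ(q2, a) = (q0, b, R) → □b[q0]bacaab
Step 3: δ(q0, b) = (q2, □, R) → □b□[q2]acaab
Step 4: δ(q2, a) = (q0, b, R) → □b□b[q0]caab
Step 5: δ(q0, c) = (qA, □, L) → □b□[qA]b□aab

The machine reaches the accept state qA and halts.

After 5 steps, the tape (ignoring leading/trailing blanks) is: b□b□aab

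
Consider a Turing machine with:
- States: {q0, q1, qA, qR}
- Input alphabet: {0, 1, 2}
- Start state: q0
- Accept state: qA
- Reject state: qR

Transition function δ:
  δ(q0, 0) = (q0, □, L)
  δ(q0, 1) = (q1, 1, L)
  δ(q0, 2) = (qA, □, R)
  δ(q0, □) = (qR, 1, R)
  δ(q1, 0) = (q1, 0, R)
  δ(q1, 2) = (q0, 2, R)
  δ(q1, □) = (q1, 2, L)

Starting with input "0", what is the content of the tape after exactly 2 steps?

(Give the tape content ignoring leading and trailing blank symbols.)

Execution trace:
Initial: [q0]0
Step 1: δ(q0, 0) = (q0, □, L) → [q0]□□
Step 2: δ(q0, □) = (qR, 1, R) → 1[qR]□

The machine reaches the reject state qR and halts.

After 2 steps, the tape (ignoring leading/trailing blanks) is: 1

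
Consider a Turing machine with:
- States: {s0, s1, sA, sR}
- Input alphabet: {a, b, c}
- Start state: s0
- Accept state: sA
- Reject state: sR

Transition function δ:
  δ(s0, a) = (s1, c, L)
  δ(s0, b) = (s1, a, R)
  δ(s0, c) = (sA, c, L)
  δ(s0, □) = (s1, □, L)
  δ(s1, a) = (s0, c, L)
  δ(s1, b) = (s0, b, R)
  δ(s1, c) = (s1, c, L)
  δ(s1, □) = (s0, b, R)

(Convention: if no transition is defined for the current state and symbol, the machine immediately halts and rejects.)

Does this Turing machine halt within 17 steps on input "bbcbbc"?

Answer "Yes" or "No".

Execution trace:
Initial: [s0]bbcbbc
Step 1: δ(s0, b) = (s1, a, R) → a[s1]bcbbc
Step 2: δ(s1, b) = (s0, b, R) → ab[s0]cbbc
Step 3: δ(s0, c) = (sA, c, L) → a[sA]bcbbc

The machine reaches the accept state sA and halts.
The machine halted after 3 steps (within the 17-step bound).

Answer: Yes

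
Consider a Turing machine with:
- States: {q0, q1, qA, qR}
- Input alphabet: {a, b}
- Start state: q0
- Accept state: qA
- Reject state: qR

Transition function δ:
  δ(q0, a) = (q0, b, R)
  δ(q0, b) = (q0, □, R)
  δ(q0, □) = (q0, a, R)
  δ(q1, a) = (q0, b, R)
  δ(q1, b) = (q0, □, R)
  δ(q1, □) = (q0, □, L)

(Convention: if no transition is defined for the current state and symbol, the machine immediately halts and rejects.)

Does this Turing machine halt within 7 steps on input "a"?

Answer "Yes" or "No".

Execution trace:
Initial: [q0]a
Step 1: δ(q0, a) = (q0, b, R) → b[q0]□
Step 2: δ(q0, □) = (q0, a, R) → ba[q0]□
Step 3: δ(q0, □) = (q0, a, R) → baa[q0]□
Step 4: δ(q0, □) = (q0, a, R) → baaa[q0]□
Step 5: δ(q0, □) = (q0, a, R) → baaaa[q0]□
Step 6: δ(q0, □) = (q0, a, R) → baaaaa[q0]□
Step 7: δ(q0, □) = (q0, a, R) → baaaaaa[q0]□

The machine has not reached a halting state after 7 steps.
The machine did not halt within the 7-step bound.

Answer: No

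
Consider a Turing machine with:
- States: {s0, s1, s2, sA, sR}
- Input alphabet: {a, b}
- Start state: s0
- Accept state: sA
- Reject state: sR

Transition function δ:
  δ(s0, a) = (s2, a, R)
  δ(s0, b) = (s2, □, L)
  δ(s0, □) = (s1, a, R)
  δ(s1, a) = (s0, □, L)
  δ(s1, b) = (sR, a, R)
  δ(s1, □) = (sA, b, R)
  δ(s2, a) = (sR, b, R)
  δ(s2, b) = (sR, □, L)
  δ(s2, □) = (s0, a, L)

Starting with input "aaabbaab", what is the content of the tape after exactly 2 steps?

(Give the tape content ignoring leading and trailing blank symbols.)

Execution trace:
Initial: [s0]aaabbaab
Step 1: δ(s0, a) = (s2, a, R) → a[s2]aabbaab
Step 2: δ(s2, a) = (sR, b, R) → ab[sR]abbaab

The machine reaches the reject state sR and halts.

After 2 steps, the tape (ignoring leading/trailing blanks) is: ababbaab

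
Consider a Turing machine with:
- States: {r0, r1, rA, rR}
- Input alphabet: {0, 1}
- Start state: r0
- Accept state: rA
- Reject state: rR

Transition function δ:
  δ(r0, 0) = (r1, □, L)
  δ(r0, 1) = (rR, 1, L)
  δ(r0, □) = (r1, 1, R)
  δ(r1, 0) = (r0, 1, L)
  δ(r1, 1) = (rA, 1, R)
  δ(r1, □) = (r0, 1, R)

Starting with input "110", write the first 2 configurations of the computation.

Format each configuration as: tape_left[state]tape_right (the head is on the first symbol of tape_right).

Transitions applied:
Step 1: δ(r0, 1) = (rR, 1, L)

The first 2 configurations are:
[r0]110 ⊢ [rR]□110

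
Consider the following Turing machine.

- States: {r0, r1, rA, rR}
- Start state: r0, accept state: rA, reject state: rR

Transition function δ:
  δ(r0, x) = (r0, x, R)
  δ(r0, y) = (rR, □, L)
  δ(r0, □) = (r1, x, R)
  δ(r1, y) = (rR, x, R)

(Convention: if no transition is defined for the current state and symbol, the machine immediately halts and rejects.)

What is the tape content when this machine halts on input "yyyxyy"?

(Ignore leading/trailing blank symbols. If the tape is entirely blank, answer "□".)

Execution trace:
Initial: [r0]yyyxyy
Step 1: δ(r0, y) = (rR, □, L) → [rR]□□yyxyy

The machine reaches the reject state rR and halts.

Final tape (ignoring leading/trailing blanks): yyxyy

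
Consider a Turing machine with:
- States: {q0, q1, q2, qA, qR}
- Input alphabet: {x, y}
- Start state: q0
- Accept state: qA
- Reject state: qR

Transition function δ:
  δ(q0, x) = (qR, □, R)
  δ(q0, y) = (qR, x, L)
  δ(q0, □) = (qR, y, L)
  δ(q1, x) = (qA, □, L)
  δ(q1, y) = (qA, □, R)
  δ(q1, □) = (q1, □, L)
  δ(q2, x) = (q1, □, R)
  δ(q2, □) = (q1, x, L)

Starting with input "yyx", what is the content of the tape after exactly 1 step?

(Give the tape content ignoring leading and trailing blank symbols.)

Execution trace:
Initial: [q0]yyx
Step 1: δ(q0, y) = (qR, x, L) → [qR]□xyx

The machine reaches the reject state qR and halts.

After 1 step, the tape (ignoring leading/trailing blanks) is: xyx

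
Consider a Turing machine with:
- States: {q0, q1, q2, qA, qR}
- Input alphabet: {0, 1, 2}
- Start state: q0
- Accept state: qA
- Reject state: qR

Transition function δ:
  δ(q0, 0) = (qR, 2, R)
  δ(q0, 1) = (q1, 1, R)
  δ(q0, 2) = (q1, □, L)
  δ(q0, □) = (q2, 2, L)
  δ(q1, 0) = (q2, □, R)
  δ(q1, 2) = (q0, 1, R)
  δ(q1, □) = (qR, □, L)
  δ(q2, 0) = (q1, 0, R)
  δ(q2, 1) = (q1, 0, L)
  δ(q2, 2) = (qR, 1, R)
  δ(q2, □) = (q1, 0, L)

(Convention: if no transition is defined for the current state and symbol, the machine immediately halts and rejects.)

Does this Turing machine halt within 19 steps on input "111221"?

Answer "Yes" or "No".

Execution trace:
Initial: [q0]111221
Step 1: δ(q0, 1) = (q1, 1, R) → 1[q1]11221

No transition is defined for δ(q1, 1). By convention the machine halts and rejects.
The machine halted after 1 step (within the 19-step bound).

Answer: Yes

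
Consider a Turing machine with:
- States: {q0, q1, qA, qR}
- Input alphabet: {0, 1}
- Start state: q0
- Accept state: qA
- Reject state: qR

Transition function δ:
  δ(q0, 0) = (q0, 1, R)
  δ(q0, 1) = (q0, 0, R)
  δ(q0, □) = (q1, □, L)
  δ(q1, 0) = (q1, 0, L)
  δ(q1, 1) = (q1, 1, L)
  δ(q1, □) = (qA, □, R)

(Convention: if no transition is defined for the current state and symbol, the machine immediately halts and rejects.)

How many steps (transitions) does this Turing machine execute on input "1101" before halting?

Execution trace:
Initial: [q0]1101
Step 1: δ(q0, 1) = (q0, 0, R) → 0[q0]101
Step 2: δ(q0, 1) = (q0, 0, R) → 00[q0]01
Step 3: δ(q0, 0) = (q0, 1, R) → 001[q0]1
Step 4: δ(q0, 1) = (q0, 0, R) → 0010[q0]□
Step 5: δ(q0, □) = (q1, □, L) → 001[q1]0□
Step 6: δ(q1, 0) = (q1, 0, L) → 00[q1]10□
Step 7: δ(q1, 1) = (q1, 1, L) → 0[q1]010□
Step 8: δ(q1, 0) = (q1, 0, L) → [q1]0010□
Step 9: δ(q1, 0) = (q1, 0, L) → [q1]□0010□
Step 10: δ(q1, □) = (qA, □, R) → □[qA]0010□

The machine reaches the accept state qA and halts.

The machine executed 10 steps before halting.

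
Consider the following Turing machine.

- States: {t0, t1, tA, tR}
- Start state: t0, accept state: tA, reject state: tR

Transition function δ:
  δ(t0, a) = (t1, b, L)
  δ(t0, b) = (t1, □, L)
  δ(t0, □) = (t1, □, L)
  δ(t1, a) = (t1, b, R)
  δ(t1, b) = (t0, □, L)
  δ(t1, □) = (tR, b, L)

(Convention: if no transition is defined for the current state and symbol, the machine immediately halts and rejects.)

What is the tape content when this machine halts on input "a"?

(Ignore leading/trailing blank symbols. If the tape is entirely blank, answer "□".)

Execution trace:
Initial: [t0]a
Step 1: δ(t0, a) = (t1, b, L) → [t1]□b
Step 2: δ(t1, □) = (tR, b, L) → [tR]□bb

The machine reaches the reject state tR and halts.

Final tape (ignoring leading/trailing blanks): bb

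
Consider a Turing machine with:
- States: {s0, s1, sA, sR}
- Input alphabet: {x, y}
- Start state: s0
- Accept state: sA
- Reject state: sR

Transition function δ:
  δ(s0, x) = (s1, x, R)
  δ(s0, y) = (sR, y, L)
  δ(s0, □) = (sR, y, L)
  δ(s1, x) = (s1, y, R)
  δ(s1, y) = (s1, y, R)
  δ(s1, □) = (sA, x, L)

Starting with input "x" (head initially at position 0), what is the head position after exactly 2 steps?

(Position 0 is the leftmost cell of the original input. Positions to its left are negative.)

Execution trace (head position shown):
Step 0: [s0]x  (head at position 0)
Step 1: move right → x[s1]□  (head at position 1)
Step 2: move left → [sA]xx  (head at position 0)

After 2 steps, the head is at position 0.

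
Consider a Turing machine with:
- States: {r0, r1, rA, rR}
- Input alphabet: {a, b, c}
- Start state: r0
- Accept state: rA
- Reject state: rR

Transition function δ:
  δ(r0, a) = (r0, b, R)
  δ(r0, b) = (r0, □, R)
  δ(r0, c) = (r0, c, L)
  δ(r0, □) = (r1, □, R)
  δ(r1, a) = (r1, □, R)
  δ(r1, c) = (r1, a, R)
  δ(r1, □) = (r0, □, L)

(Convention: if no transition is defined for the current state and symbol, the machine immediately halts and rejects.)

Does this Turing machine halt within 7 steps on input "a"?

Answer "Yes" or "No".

Execution trace:
Initial: [r0]a
Step 1: δ(r0, a) = (r0, b, R) → b[r0]□
Step 2: δ(r0, □) = (r1, □, R) → b□[r1]□
Step 3: δ(r1, □) = (r0, □, L) → b[r0]□□
Step 4: δ(r0, □) = (r1, □, R) → b□[r1]□
Step 5: δ(r1, □) = (r0, □, L) → b[r0]□□
Step 6: δ(r0, □) = (r1, □, R) → b□[r1]□
Step 7: δ(r1, □) = (r0, □, L) → b[r0]□□

The machine has not reached a halting state after 7 steps.
The machine did not halt within the 7-step bound.

Answer: No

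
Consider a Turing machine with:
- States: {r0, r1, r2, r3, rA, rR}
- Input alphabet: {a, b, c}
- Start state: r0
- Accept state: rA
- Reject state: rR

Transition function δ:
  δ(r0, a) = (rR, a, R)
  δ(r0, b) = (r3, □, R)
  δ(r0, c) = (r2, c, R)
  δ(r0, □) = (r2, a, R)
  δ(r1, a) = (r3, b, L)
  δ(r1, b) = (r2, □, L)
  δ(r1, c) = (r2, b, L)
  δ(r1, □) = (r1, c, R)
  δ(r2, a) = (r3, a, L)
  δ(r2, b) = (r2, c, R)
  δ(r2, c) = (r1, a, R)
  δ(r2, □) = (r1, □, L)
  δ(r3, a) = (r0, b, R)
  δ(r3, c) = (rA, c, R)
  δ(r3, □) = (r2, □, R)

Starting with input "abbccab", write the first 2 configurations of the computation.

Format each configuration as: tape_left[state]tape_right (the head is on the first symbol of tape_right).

Transitions applied:
Step 1: δ(r0, a) = (rR, a, R)

The first 2 configurations are:
[r0]abbccab ⊢ a[rR]bbccab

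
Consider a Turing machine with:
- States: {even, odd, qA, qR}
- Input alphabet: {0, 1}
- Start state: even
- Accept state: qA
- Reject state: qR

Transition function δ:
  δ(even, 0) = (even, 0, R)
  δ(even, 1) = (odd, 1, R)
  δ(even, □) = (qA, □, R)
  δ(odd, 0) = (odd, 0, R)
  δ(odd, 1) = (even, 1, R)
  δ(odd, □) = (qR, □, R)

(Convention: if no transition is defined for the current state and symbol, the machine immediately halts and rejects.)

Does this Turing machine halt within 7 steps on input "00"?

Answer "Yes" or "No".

Execution trace:
Initial: [even]00
Step 1: δ(even, 0) = (even, 0, R) → 0[even]0
Step 2: δ(even, 0) = (even, 0, R) → 00[even]□
Step 3: δ(even, □) = (qA, □, R) → 00□[qA]□

The machine reaches the accept state qA and halts.
The machine halted after 3 steps (within the 7-step bound).

Answer: Yes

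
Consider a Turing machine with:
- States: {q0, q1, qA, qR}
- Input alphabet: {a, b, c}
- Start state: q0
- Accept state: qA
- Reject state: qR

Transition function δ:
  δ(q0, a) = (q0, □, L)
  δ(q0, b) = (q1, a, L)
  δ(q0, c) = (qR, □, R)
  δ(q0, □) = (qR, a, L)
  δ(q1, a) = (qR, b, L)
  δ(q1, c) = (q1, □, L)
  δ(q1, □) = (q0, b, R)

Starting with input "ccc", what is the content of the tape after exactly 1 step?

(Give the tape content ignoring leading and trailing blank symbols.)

Execution trace:
Initial: [q0]ccc
Step 1: δ(q0, c) = (qR, □, R) → □[qR]cc

The machine reaches the reject state qR and halts.

After 1 step, the tape (ignoring leading/trailing blanks) is: cc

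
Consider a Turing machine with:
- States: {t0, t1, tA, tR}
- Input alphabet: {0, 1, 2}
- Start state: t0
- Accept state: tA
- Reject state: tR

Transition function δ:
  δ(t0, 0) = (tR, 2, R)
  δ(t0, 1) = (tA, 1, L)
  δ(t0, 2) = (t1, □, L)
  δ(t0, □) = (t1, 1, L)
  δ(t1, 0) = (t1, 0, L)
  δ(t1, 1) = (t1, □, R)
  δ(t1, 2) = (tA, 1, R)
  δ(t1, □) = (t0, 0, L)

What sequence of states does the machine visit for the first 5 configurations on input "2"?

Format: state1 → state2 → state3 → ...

Execution trace:
Initial: [t0]2
Step 1: δ(t0, 2) = (t1, □, L) → [t1]□□
Step 2: δ(t1, □) = (t0, 0, L) → [t0]□0□
Step 3: δ(t0, □) = (t1, 1, L) → [t1]□10□
Step 4: δ(t1, □) = (t0, 0, L) → [t0]□010□

State sequence: t0 → t1 → t0 → t1 → t0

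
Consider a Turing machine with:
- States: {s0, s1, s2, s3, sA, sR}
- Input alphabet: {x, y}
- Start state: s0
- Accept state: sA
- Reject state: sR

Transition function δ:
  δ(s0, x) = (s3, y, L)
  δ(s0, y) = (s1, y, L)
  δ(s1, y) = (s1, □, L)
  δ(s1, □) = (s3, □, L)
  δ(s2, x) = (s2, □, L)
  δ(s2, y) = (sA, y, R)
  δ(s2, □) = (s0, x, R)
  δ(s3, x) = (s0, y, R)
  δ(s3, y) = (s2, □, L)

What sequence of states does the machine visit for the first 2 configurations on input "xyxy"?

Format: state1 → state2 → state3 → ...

Execution trace:
Initial: [s0]xyxy
Step 1: δ(s0, x) = (s3, y, L) → [s3]□yyxy

No transition is defined for δ(s3, □). By convention the machine halts and rejects.

State sequence: s0 → s3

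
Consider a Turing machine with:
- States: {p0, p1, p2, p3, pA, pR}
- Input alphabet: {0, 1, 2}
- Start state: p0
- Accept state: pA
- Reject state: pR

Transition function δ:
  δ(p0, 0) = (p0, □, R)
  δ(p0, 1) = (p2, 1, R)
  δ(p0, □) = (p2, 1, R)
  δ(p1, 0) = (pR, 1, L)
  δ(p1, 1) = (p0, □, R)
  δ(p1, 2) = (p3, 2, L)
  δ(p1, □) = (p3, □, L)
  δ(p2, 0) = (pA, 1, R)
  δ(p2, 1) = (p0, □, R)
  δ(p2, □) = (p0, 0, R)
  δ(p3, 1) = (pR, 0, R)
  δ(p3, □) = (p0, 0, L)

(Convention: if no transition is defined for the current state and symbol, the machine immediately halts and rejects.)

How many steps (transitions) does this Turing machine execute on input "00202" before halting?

Execution trace:
Initial: [p0]00202
Step 1: δ(p0, 0) = (p0, □, R) → □[p0]0202
Step 2: δ(p0, 0) = (p0, □, R) → □□[p0]202

No transition is defined for δ(p0, 2). By convention the machine halts and rejects.

The machine executed 2 steps before halting.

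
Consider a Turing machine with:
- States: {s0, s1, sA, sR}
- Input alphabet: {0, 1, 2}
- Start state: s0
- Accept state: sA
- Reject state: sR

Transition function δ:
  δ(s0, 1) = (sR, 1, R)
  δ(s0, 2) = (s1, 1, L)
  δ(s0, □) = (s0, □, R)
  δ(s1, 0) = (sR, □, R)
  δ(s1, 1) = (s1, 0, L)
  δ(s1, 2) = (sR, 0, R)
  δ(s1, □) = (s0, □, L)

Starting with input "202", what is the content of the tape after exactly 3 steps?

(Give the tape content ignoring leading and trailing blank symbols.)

Execution trace:
Initial: [s0]202
Step 1: δ(s0, 2) = (s1, 1, L) → [s1]□102
Step 2: δ(s1, □) = (s0, □, L) → [s0]□□102
Step 3: δ(s0, □) = (s0, □, R) → □[s0]□102

After 3 steps, the tape (ignoring leading/trailing blanks) is: 102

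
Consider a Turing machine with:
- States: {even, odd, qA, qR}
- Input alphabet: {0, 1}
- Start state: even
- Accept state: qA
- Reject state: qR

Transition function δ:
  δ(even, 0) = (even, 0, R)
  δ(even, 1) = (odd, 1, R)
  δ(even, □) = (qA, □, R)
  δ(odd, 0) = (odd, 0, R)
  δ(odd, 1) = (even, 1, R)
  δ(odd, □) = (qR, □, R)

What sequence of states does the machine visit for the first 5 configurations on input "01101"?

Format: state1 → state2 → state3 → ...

Execution trace:
Initial: [even]01101
Step 1: δ(even, 0) = (even, 0, R) → 0[even]1101
Step 2: δ(even, 1) = (odd, 1, R) → 01[odd]101
Step 3: δ(odd, 1) = (even, 1, R) → 011[even]01
Step 4: δ(even, 0) = (even, 0, R) → 0110[even]1

State sequence: even → even → odd → even → even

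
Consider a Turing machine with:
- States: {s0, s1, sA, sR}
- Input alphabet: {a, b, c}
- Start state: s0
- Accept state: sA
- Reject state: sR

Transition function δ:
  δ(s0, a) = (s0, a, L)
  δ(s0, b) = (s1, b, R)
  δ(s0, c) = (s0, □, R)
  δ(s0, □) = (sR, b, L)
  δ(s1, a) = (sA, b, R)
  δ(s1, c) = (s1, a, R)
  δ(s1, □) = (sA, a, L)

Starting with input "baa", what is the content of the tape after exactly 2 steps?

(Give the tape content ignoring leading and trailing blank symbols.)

Execution trace:
Initial: [s0]baa
Step 1: δ(s0, b) = (s1, b, R) → b[s1]aa
Step 2: δ(s1, a) = (sA, b, R) → bb[sA]a

The machine reaches the accept state sA and halts.

After 2 steps, the tape (ignoring leading/trailing blanks) is: bba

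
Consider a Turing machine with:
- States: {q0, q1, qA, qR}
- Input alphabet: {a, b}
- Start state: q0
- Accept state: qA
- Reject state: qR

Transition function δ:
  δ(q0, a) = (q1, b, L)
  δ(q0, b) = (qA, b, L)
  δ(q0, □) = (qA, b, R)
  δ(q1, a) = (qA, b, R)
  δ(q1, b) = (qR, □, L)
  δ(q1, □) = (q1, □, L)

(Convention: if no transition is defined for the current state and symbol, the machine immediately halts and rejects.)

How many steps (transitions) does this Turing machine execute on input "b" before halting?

Execution trace:
Initial: [q0]b
Step 1: δ(q0, b) = (qA, b, L) → [qA]□b

The machine reaches the accept state qA and halts.

The machine executed 1 step before halting.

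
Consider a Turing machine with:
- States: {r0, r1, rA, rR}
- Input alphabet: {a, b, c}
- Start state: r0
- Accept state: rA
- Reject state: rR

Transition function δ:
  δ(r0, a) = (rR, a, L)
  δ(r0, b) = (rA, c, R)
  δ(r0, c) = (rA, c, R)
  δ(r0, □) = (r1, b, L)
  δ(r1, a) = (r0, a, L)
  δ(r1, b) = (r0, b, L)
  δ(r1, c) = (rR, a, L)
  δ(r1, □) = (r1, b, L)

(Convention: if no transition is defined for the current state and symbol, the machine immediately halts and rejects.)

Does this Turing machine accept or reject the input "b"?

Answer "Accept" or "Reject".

Execution trace:
Initial: [r0]b
Step 1: δ(r0, b) = (rA, c, R) → c[rA]□

The machine reaches the accept state rA and halts.

Answer: Accept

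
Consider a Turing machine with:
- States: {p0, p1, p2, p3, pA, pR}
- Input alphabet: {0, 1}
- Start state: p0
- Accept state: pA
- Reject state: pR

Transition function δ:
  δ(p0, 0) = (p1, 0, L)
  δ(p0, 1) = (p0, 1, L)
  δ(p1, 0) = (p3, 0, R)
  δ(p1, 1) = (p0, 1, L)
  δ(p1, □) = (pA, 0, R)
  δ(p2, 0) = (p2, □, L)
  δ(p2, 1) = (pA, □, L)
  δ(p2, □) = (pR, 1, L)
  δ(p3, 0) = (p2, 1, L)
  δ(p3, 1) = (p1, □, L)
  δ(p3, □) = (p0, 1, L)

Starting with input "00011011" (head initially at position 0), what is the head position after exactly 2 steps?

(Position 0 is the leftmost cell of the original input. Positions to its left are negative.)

Execution trace (head position shown):
Step 0: [p0]00011011  (head at position 0)
Step 1: move left → [p1]□00011011  (head at position -1)
Step 2: move right → 0[pA]00011011  (head at position 0)

After 2 steps, the head is at position 0.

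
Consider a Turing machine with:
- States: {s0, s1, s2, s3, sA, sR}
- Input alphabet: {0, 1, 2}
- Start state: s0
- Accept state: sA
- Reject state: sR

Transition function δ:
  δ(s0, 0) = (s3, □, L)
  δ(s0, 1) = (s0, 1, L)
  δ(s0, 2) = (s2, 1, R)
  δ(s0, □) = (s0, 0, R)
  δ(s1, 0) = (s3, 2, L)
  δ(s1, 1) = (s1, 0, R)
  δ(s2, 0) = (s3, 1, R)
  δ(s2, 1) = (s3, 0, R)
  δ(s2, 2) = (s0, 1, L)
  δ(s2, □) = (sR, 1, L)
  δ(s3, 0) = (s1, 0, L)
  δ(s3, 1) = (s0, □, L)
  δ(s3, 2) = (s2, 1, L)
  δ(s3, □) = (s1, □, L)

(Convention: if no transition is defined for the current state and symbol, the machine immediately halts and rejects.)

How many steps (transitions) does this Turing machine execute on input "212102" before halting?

Execution trace:
Initial: [s0]212102
Step 1: δ(s0, 2) = (s2, 1, R) → 1[s2]12102
Step 2: δ(s2, 1) = (s3, 0, R) → 10[s3]2102
Step 3: δ(s3, 2) = (s2, 1, L) → 1[s2]01102
Step 4: δ(s2, 0) = (s3, 1, R) → 11[s3]1102
Step 5: δ(s3, 1) = (s0, □, L) → 1[s0]1□102
Step 6: δ(s0, 1) = (s0, 1, L) → [s0]11□102
Step 7: δ(s0, 1) = (s0, 1, L) → [s0]□11□102
Step 8: δ(s0, □) = (s0, 0, R) → 0[s0]11□102
Step 9: δ(s0, 1) = (s0, 1, L) → [s0]011□102
Step 10: δ(s0, 0) = (s3, □, L) → [s3]□□11□102
Step 11: δ(s3, □) = (s1, □, L) → [s1]□□□11□102

No transition is defined for δ(s1, □). By convention the machine halts and rejects.

The machine executed 11 steps before halting.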